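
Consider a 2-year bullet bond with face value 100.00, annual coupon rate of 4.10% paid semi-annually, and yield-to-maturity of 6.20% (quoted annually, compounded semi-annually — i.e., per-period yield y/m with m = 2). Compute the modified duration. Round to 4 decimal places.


Answer: Modified duration = 1.8809

Derivation:
Coupon per period c = face * coupon_rate / m = 2.050000
Periods per year m = 2; per-period yield y/m = 0.031000
Number of cashflows N = 4
Cashflows (t years, CF_t, discount factor 1/(1+y/m)^(m*t), PV):
  t = 0.5000: CF_t = 2.050000, DF = 0.969932, PV = 1.988361
  t = 1.0000: CF_t = 2.050000, DF = 0.940768, PV = 1.928575
  t = 1.5000: CF_t = 2.050000, DF = 0.912481, PV = 1.870587
  t = 2.0000: CF_t = 102.050000, DF = 0.885045, PV = 90.318839
Price P = sum_t PV_t = 96.106362
First compute Macaulay numerator sum_t t * PV_t:
  t * PV_t at t = 0.5000: 0.994180
  t * PV_t at t = 1.0000: 1.928575
  t * PV_t at t = 1.5000: 2.805880
  t * PV_t at t = 2.0000: 180.637679
Macaulay duration D = 186.366314 / 96.106362 = 1.939167
Modified duration = D / (1 + y/m) = 1.939167 / (1 + 0.031000) = 1.880861


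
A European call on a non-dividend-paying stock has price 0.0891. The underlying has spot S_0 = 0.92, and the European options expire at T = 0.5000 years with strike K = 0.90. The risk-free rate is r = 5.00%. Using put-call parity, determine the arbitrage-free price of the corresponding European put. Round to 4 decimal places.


Answer: Put price = 0.0469

Derivation:
Put-call parity: C - P = S_0 * exp(-qT) - K * exp(-rT).
S_0 * exp(-qT) = 0.9200 * 1.00000000 = 0.92000000
K * exp(-rT) = 0.9000 * 0.97530991 = 0.87777892
P = C - S*exp(-qT) + K*exp(-rT)
P = 0.0891 - 0.92000000 + 0.87777892 = 0.0469


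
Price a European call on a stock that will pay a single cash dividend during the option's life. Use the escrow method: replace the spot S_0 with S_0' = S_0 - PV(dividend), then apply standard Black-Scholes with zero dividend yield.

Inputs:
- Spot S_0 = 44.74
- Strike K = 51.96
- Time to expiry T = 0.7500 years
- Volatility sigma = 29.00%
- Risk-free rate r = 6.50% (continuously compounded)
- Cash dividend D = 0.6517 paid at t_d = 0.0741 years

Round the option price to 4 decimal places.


Answer: Price = 2.4599

Derivation:
PV(D) = D * exp(-r * t_d) = 0.6517 * 0.99519508 = 0.64856863
S_0' = S_0 - PV(D) = 44.7400 - 0.64856863 = 44.09143137
d1 = (ln(S_0'/K) + (r + sigma^2/2)*T) / (sigma*sqrt(T)) = -0.33415134
d2 = d1 - sigma*sqrt(T) = -0.58529870
exp(-rT) = 0.95241920
N(d1) = 0.36913268; N(d2) = 0.27917344
C = S_0' * N(d1) - K * exp(-rT) * N(d2) = 44.09143137 * 0.36913268 - 51.9600 * 0.95241920 * 0.27917344 = 2.4599


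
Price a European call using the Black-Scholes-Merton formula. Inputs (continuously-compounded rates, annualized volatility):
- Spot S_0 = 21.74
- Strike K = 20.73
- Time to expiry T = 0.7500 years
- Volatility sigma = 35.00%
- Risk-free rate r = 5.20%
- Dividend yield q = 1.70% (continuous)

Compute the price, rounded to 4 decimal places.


d1 = (ln(S/K) + (r - q + 0.5*sigma^2) * T) / (sigma * sqrt(T)) = 0.39510374
d2 = d1 - sigma * sqrt(T) = 0.09199484
exp(-rT) = 0.96175071; exp(-qT) = 0.98733094
C = S_0 * exp(-qT) * N(d1) - K * exp(-rT) * N(d2)
N(d1) = 0.65361683; N(d2) = 0.53664893
C = 21.7400 * 0.98733094 * 0.65361683 - 20.7300 * 0.96175071 * 0.53664893 = 3.3304

Answer: Price = 3.3304


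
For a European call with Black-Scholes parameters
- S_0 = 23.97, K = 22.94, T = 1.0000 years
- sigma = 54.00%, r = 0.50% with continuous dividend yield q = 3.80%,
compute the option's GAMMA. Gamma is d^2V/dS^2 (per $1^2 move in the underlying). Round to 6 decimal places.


d1 = 0.2902239569; d2 = -0.2497760431
phi(d1) = 0.3824897185; exp(-qT) = 0.9627129409; exp(-rT) = 0.9950124792
Gamma = exp(-qT) * phi(d1) / (S * sigma * sqrt(T)) = 0.9627129409 * 0.3824897185 / (23.9700 * 0.5400 * 1.0000000000) = 0.028448

Answer: Gamma = 0.028448


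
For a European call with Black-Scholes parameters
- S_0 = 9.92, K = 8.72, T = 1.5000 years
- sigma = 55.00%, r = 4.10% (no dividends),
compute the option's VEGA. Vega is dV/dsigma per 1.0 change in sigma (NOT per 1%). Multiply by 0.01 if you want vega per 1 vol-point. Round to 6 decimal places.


Answer: Vega = 4.000622

Derivation:
d1 = 0.6195111149; d2 = -0.0540985644
phi(d1) = 0.3292837151; exp(-qT) = 1.0000000000; exp(-rT) = 0.9403529457
Vega = S * exp(-qT) * phi(d1) * sqrt(T) = 9.9200 * 1.0000000000 * 0.3292837151 * 1.2247448714 = 4.000622


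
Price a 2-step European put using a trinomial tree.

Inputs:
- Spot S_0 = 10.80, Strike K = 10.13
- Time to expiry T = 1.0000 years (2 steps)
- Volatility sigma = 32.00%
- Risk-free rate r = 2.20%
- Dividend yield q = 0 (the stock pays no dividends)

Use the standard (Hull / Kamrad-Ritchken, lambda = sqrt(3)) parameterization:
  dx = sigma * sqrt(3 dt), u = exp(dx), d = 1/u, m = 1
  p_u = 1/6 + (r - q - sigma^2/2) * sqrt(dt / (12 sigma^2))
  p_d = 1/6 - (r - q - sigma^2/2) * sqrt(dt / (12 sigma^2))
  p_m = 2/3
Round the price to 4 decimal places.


Answer: Price = V(0,0) = 0.8590

Derivation:
dt = T/N = 0.500000; dx = sigma*sqrt(3*dt) = 0.391918
u = exp(dx) = 1.479817; d = 1/u = 0.675759
p_u = 0.148040, p_m = 0.666667, p_d = 0.185293
Discount per step: exp(-r*dt) = 0.989060
Stock lattice S(k, j) with j the centered position index:
  k=0: S(0,+0) = 10.8000
  k=1: S(1,-1) = 7.2982; S(1,+0) = 10.8000; S(1,+1) = 15.9820
  k=2: S(2,-2) = 4.9318; S(2,-1) = 7.2982; S(2,+0) = 10.8000; S(2,+1) = 15.9820; S(2,+2) = 23.6505
Terminal payoffs V(N, j) = max(K - S_T, 0):
  V(2,-2) = 5.198173; V(2,-1) = 2.831800; V(2,+0) = 0.000000; V(2,+1) = 0.000000; V(2,+2) = 0.000000
Backward induction: V(k, j) = exp(-r*dt) * [p_u * V(k+1, j+1) + p_m * V(k+1, j) + p_d * V(k+1, j-1)]
  V(1,-1) = exp(-r*dt) * [p_u*0.000000 + p_m*2.831800 + p_d*5.198173] = 2.819862
  V(1,+0) = exp(-r*dt) * [p_u*0.000000 + p_m*0.000000 + p_d*2.831800] = 0.518972
  V(1,+1) = exp(-r*dt) * [p_u*0.000000 + p_m*0.000000 + p_d*0.000000] = 0.000000
  V(0,+0) = exp(-r*dt) * [p_u*0.000000 + p_m*0.518972 + p_d*2.819862] = 0.858981


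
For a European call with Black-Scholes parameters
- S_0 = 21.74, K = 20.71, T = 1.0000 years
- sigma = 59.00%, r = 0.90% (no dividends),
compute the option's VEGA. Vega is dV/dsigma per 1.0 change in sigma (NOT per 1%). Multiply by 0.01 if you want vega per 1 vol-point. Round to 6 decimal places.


Answer: Vega = 8.029956

Derivation:
d1 = 0.3925206886; d2 = -0.1974793114
phi(d1) = 0.3693632216; exp(-qT) = 1.0000000000; exp(-rT) = 0.9910403788
Vega = S * exp(-qT) * phi(d1) * sqrt(T) = 21.7400 * 1.0000000000 * 0.3693632216 * 1.0000000000 = 8.029956


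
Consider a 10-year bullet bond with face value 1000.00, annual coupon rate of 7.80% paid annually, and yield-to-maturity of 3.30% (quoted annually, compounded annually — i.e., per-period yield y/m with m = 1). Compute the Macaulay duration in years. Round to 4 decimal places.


Answer: Macaulay duration = 7.7330 years

Derivation:
Coupon per period c = face * coupon_rate / m = 78.000000
Periods per year m = 1; per-period yield y/m = 0.033000
Number of cashflows N = 10
Cashflows (t years, CF_t, discount factor 1/(1+y/m)^(m*t), PV):
  t = 1.0000: CF_t = 78.000000, DF = 0.968054, PV = 75.508228
  t = 2.0000: CF_t = 78.000000, DF = 0.937129, PV = 73.096059
  t = 3.0000: CF_t = 78.000000, DF = 0.907192, PV = 70.760947
  t = 4.0000: CF_t = 78.000000, DF = 0.878211, PV = 68.500433
  t = 5.0000: CF_t = 78.000000, DF = 0.850156, PV = 66.312133
  t = 6.0000: CF_t = 78.000000, DF = 0.822997, PV = 64.193739
  t = 7.0000: CF_t = 78.000000, DF = 0.796705, PV = 62.143020
  t = 8.0000: CF_t = 78.000000, DF = 0.771254, PV = 60.157812
  t = 9.0000: CF_t = 78.000000, DF = 0.746616, PV = 58.236023
  t = 10.0000: CF_t = 1078.000000, DF = 0.722764, PV = 779.140080
Price P = sum_t PV_t = 1378.048473
Macaulay numerator sum_t t * PV_t:
  t * PV_t at t = 1.0000: 75.508228
  t * PV_t at t = 2.0000: 146.192117
  t * PV_t at t = 3.0000: 212.282842
  t * PV_t at t = 4.0000: 274.001732
  t * PV_t at t = 5.0000: 331.560663
  t * PV_t at t = 6.0000: 385.162435
  t * PV_t at t = 7.0000: 435.001137
  t * PV_t at t = 8.0000: 481.262494
  t * PV_t at t = 9.0000: 524.124207
  t * PV_t at t = 10.0000: 7791.400801
Macaulay duration D = (sum_t t * PV_t) / P = 10656.496657 / 1378.048473 = 7.733035


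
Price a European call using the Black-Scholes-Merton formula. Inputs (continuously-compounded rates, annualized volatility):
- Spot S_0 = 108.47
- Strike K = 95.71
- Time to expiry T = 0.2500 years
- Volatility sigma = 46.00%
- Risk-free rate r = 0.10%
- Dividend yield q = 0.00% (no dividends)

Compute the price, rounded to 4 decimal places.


d1 = (ln(S/K) + (r - q + 0.5*sigma^2) * T) / (sigma * sqrt(T)) = 0.66022109
d2 = d1 - sigma * sqrt(T) = 0.43022109
exp(-rT) = 0.99975003; exp(-qT) = 1.00000000
C = S_0 * exp(-qT) * N(d1) - K * exp(-rT) * N(d2)
N(d1) = 0.74544402; N(d2) = 0.66648259
C = 108.4700 * 1.00000000 * 0.74544402 - 95.7100 * 0.99975003 * 0.66648259 = 17.0852

Answer: Price = 17.0852


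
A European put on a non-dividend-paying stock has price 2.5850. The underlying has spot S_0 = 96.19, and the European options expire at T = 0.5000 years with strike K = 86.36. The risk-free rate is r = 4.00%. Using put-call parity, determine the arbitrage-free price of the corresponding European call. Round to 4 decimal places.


Answer: Call price = 14.1250

Derivation:
Put-call parity: C - P = S_0 * exp(-qT) - K * exp(-rT).
S_0 * exp(-qT) = 96.1900 * 1.00000000 = 96.19000000
K * exp(-rT) = 86.3600 * 0.98019867 = 84.64995743
C = P + S*exp(-qT) - K*exp(-rT)
C = 2.5850 + 96.19000000 - 84.64995743 = 14.1250


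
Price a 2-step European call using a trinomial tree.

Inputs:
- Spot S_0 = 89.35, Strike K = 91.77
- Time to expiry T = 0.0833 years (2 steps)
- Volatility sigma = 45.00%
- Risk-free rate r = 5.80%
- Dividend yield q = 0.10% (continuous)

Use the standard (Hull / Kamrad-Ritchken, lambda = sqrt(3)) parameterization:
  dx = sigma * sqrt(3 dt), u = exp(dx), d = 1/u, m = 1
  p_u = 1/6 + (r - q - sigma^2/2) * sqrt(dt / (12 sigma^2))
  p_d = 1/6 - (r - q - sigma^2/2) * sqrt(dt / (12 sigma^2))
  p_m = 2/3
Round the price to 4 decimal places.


dt = T/N = 0.041650; dx = sigma*sqrt(3*dt) = 0.159067
u = exp(dx) = 1.172417; d = 1/u = 0.852939
p_u = 0.160873, p_m = 0.666667, p_d = 0.172460
Discount per step: exp(-r*dt) = 0.997587
Stock lattice S(k, j) with j the centered position index:
  k=0: S(0,+0) = 89.3500
  k=1: S(1,-1) = 76.2101; S(1,+0) = 89.3500; S(1,+1) = 104.7554
  k=2: S(2,-2) = 65.0026; S(2,-1) = 76.2101; S(2,+0) = 89.3500; S(2,+1) = 104.7554; S(2,+2) = 122.8170
Terminal payoffs V(N, j) = max(S_T - K, 0):
  V(2,-2) = 0.000000; V(2,-1) = 0.000000; V(2,+0) = 0.000000; V(2,+1) = 12.985435; V(2,+2) = 31.047025
Backward induction: V(k, j) = exp(-r*dt) * [p_u * V(k+1, j+1) + p_m * V(k+1, j) + p_d * V(k+1, j-1)]
  V(1,-1) = exp(-r*dt) * [p_u*0.000000 + p_m*0.000000 + p_d*0.000000] = 0.000000
  V(1,+0) = exp(-r*dt) * [p_u*12.985435 + p_m*0.000000 + p_d*0.000000] = 2.083972
  V(1,+1) = exp(-r*dt) * [p_u*31.047025 + p_m*12.985435 + p_d*0.000000] = 13.618661
  V(0,+0) = exp(-r*dt) * [p_u*13.618661 + p_m*2.083972 + p_d*0.000000] = 3.571558

Answer: Price = V(0,0) = 3.5716


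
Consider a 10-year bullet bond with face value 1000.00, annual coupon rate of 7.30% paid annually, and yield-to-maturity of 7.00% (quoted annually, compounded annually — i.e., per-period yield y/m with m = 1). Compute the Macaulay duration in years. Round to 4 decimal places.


Answer: Macaulay duration = 7.4622 years

Derivation:
Coupon per period c = face * coupon_rate / m = 73.000000
Periods per year m = 1; per-period yield y/m = 0.070000
Number of cashflows N = 10
Cashflows (t years, CF_t, discount factor 1/(1+y/m)^(m*t), PV):
  t = 1.0000: CF_t = 73.000000, DF = 0.934579, PV = 68.224299
  t = 2.0000: CF_t = 73.000000, DF = 0.873439, PV = 63.761027
  t = 3.0000: CF_t = 73.000000, DF = 0.816298, PV = 59.589745
  t = 4.0000: CF_t = 73.000000, DF = 0.762895, PV = 55.691350
  t = 5.0000: CF_t = 73.000000, DF = 0.712986, PV = 52.047991
  t = 6.0000: CF_t = 73.000000, DF = 0.666342, PV = 48.642982
  t = 7.0000: CF_t = 73.000000, DF = 0.622750, PV = 45.460731
  t = 8.0000: CF_t = 73.000000, DF = 0.582009, PV = 42.486665
  t = 9.0000: CF_t = 73.000000, DF = 0.543934, PV = 39.707163
  t = 10.0000: CF_t = 1073.000000, DF = 0.508349, PV = 545.458790
Price P = sum_t PV_t = 1021.070745
Macaulay numerator sum_t t * PV_t:
  t * PV_t at t = 1.0000: 68.224299
  t * PV_t at t = 2.0000: 127.522054
  t * PV_t at t = 3.0000: 178.769235
  t * PV_t at t = 4.0000: 222.765402
  t * PV_t at t = 5.0000: 260.239956
  t * PV_t at t = 6.0000: 291.857894
  t * PV_t at t = 7.0000: 318.225118
  t * PV_t at t = 8.0000: 339.893317
  t * PV_t at t = 9.0000: 357.364469
  t * PV_t at t = 10.0000: 5454.587905
Macaulay duration D = (sum_t t * PV_t) / P = 7619.449649 / 1021.070745 = 7.462215


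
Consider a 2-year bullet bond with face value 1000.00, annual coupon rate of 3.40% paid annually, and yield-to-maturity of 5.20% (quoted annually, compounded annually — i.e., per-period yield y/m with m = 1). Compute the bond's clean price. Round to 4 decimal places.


Answer: Price = 966.6252

Derivation:
Coupon per period c = face * coupon_rate / m = 34.000000
Periods per year m = 1; per-period yield y/m = 0.052000
Number of cashflows N = 2
Cashflows (t years, CF_t, discount factor 1/(1+y/m)^(m*t), PV):
  t = 1.0000: CF_t = 34.000000, DF = 0.950570, PV = 32.319392
  t = 2.0000: CF_t = 1034.000000, DF = 0.903584, PV = 934.305831
Price P = sum_t PV_t = 966.625222


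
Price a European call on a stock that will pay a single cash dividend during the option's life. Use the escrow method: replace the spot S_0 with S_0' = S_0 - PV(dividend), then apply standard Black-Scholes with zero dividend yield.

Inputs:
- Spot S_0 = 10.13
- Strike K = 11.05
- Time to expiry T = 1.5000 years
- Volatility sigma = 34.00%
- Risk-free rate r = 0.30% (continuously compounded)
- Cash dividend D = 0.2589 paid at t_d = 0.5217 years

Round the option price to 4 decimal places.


PV(D) = D * exp(-r * t_d) = 0.2589 * 0.99843612 = 0.25849511
S_0' = S_0 - PV(D) = 10.1300 - 0.25849511 = 9.87150489
d1 = (ln(S_0'/K) + (r + sigma^2/2)*T) / (sigma*sqrt(T)) = -0.05181899
d2 = d1 - sigma*sqrt(T) = -0.46823225
exp(-rT) = 0.99551011
N(d1) = 0.47933646; N(d2) = 0.31980926
C = S_0' * N(d1) - K * exp(-rT) * N(d2) = 9.87150489 * 0.47933646 - 11.0500 * 0.99551011 * 0.31980926 = 1.2137

Answer: Price = 1.2137


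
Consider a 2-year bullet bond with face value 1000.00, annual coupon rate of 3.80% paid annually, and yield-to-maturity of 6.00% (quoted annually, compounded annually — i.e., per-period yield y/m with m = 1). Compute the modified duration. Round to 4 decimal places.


Answer: Modified duration = 1.8516

Derivation:
Coupon per period c = face * coupon_rate / m = 38.000000
Periods per year m = 1; per-period yield y/m = 0.060000
Number of cashflows N = 2
Cashflows (t years, CF_t, discount factor 1/(1+y/m)^(m*t), PV):
  t = 1.0000: CF_t = 38.000000, DF = 0.943396, PV = 35.849057
  t = 2.0000: CF_t = 1038.000000, DF = 0.889996, PV = 923.816305
Price P = sum_t PV_t = 959.665361
First compute Macaulay numerator sum_t t * PV_t:
  t * PV_t at t = 1.0000: 35.849057
  t * PV_t at t = 2.0000: 1847.632609
Macaulay duration D = 1883.481666 / 959.665361 = 1.962644
Modified duration = D / (1 + y/m) = 1.962644 / (1 + 0.060000) = 1.851551


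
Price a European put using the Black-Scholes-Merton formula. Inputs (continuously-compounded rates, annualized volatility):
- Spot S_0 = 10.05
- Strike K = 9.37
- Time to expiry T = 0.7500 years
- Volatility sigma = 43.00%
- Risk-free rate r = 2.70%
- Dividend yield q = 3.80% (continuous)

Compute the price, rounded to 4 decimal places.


d1 = (ln(S/K) + (r - q + 0.5*sigma^2) * T) / (sigma * sqrt(T)) = 0.35217571
d2 = d1 - sigma * sqrt(T) = -0.02021521
exp(-rT) = 0.97995365; exp(-qT) = 0.97190229
P = K * exp(-rT) * N(-d2) - S_0 * exp(-qT) * N(-d1)
N(-d1) = 0.36235325; N(-d2) = 0.50806415
P = 9.3700 * 0.97995365 * 0.50806415 - 10.0500 * 0.97190229 * 0.36235325 = 1.1258

Answer: Price = 1.1258


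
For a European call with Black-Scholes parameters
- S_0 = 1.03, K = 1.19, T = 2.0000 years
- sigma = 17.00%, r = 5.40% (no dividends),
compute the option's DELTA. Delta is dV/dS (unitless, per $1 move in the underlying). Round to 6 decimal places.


Answer: Delta = 0.487566

Derivation:
d1 = -0.0311730307; d2 = -0.2715893363
phi(d1) = 0.3987484898; exp(-qT) = 1.0000000000; exp(-rT) = 0.8976275964
N(d1) = 0.4875657739
Delta = exp(-qT) * N(d1) = 1.0000000000 * 0.4875657739 = 0.487566


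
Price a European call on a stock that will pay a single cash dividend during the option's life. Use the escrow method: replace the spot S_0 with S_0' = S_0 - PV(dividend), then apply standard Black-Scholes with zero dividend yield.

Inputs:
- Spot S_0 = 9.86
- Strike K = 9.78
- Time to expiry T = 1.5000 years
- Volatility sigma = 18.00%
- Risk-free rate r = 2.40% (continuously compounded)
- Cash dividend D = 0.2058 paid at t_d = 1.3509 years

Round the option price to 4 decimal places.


PV(D) = D * exp(-r * t_d) = 0.2058 * 0.96809835 = 0.19923464
S_0' = S_0 - PV(D) = 9.8600 - 0.19923464 = 9.66076536
d1 = (ln(S_0'/K) + (r + sigma^2/2)*T) / (sigma*sqrt(T)) = 0.21788389
d2 = d1 - sigma*sqrt(T) = -0.00257019
exp(-rT) = 0.96464029
N(d1) = 0.58624021; N(d2) = 0.49897464
C = S_0' * N(d1) - K * exp(-rT) * N(d2) = 9.66076536 * 0.58624021 - 9.7800 * 0.96464029 * 0.49897464 = 0.9561

Answer: Price = 0.9561


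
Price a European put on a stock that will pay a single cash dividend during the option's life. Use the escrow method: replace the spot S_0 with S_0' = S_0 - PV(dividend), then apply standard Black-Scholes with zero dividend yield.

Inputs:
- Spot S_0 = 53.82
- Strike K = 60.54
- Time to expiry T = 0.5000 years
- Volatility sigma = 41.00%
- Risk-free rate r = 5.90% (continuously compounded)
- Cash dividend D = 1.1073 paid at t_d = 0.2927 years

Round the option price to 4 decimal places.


Answer: Price = 9.8923

Derivation:
PV(D) = D * exp(-r * t_d) = 1.1073 * 0.98287896 = 1.08834187
S_0' = S_0 - PV(D) = 53.8200 - 1.08834187 = 52.73165813
d1 = (ln(S_0'/K) + (r + sigma^2/2)*T) / (sigma*sqrt(T)) = -0.22959690
d2 = d1 - sigma*sqrt(T) = -0.51951068
exp(-rT) = 0.97093088
N(-d1) = 0.59079749; N(-d2) = 0.69829767
P = K * exp(-rT) * N(-d2) - S_0' * N(-d1) = 60.5400 * 0.97093088 * 0.69829767 - 52.73165813 * 0.59079749 = 9.8923


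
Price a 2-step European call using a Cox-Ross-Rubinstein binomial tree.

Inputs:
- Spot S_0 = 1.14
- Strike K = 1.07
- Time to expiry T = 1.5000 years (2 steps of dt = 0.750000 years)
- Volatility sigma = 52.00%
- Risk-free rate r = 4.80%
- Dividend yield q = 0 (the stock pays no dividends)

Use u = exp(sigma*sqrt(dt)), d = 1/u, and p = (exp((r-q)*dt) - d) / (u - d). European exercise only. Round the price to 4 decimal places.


dt = T/N = 0.750000
u = exp(sigma*sqrt(dt)) = 1.568835; d = 1/u = 0.637416
p = (exp((r-q)*dt) - d) / (u - d) = 0.428636
Discount per step: exp(-r*dt) = 0.964640
Stock lattice S(k, i) with i counting down-moves:
  k=0: S(0,0) = 1.1400
  k=1: S(1,0) = 1.7885; S(1,1) = 0.7267
  k=2: S(2,0) = 2.8058; S(2,1) = 1.1400; S(2,2) = 0.4632
Terminal payoffs V(N, i) = max(S_T - K, 0):
  V(2,0) = 1.735817; V(2,1) = 0.070000; V(2,2) = 0.000000
Backward induction: V(k, i) = exp(-r*dt) * [p * V(k+1, i) + (1-p) * V(k+1, i+1)].
  V(1,0) = exp(-r*dt) * [p*1.735817 + (1-p)*0.070000] = 0.756307
  V(1,1) = exp(-r*dt) * [p*0.070000 + (1-p)*0.000000] = 0.028944
  V(0,0) = exp(-r*dt) * [p*0.756307 + (1-p)*0.028944] = 0.328670

Answer: Price = V(0,0) = 0.3287


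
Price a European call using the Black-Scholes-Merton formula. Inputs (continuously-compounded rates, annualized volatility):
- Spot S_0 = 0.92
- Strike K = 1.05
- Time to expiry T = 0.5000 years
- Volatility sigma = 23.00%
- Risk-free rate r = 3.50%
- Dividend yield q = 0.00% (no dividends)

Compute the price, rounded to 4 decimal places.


Answer: Price = 0.0224

Derivation:
d1 = (ln(S/K) + (r - q + 0.5*sigma^2) * T) / (sigma * sqrt(T)) = -0.62377131
d2 = d1 - sigma * sqrt(T) = -0.78640587
exp(-rT) = 0.98265224; exp(-qT) = 1.00000000
C = S_0 * exp(-qT) * N(d1) - K * exp(-rT) * N(d2)
N(d1) = 0.26638889; N(d2) = 0.21581487
C = 0.9200 * 1.00000000 * 0.26638889 - 1.0500 * 0.98265224 * 0.21581487 = 0.0224


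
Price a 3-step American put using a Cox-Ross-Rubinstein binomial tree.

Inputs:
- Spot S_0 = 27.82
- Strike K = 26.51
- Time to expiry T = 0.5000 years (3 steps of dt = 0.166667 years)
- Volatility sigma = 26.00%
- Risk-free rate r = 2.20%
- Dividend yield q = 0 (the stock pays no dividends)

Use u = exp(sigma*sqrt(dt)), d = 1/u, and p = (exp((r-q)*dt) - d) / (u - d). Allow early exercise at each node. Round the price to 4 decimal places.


dt = T/N = 0.166667
u = exp(sigma*sqrt(dt)) = 1.111983; d = 1/u = 0.899295
p = (exp((r-q)*dt) - d) / (u - d) = 0.490760
Discount per step: exp(-r*dt) = 0.996340
Stock lattice S(k, i) with i counting down-moves:
  k=0: S(0,0) = 27.8200
  k=1: S(1,0) = 30.9354; S(1,1) = 25.0184
  k=2: S(2,0) = 34.3996; S(2,1) = 27.8200; S(2,2) = 22.4989
  k=3: S(3,0) = 38.2517; S(3,1) = 30.9354; S(3,2) = 25.0184; S(3,3) = 20.2331
Terminal payoffs V(N, i) = max(K - S_T, 0):
  V(3,0) = 0.000000; V(3,1) = 0.000000; V(3,2) = 1.491623; V(3,3) = 6.276867
Backward induction: V(k, i) = exp(-r*dt) * [p * V(k+1, i) + (1-p) * V(k+1, i+1)]; then take max(V_cont, immediate exercise) for American.
  V(2,0) = exp(-r*dt) * [p*0.000000 + (1-p)*0.000000] = 0.000000; exercise = 0.000000; V(2,0) = max -> 0.000000
  V(2,1) = exp(-r*dt) * [p*0.000000 + (1-p)*1.491623] = 0.756814; exercise = 0.000000; V(2,1) = max -> 0.756814
  V(2,2) = exp(-r*dt) * [p*1.491623 + (1-p)*6.276867] = 3.914082; exercise = 4.011108; V(2,2) = max -> 4.011108
  V(1,0) = exp(-r*dt) * [p*0.000000 + (1-p)*0.756814] = 0.383989; exercise = 0.000000; V(1,0) = max -> 0.383989
  V(1,1) = exp(-r*dt) * [p*0.756814 + (1-p)*4.011108] = 2.405195; exercise = 1.491623; V(1,1) = max -> 2.405195
  V(0,0) = exp(-r*dt) * [p*0.383989 + (1-p)*2.405195] = 1.408096; exercise = 0.000000; V(0,0) = max -> 1.408096

Answer: Price = V(0,0) = 1.4081


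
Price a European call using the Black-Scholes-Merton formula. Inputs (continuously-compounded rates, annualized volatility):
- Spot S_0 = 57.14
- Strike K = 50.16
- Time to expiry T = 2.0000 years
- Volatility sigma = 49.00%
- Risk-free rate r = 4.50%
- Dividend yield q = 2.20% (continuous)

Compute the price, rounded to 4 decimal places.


Answer: Price = 18.4605

Derivation:
d1 = (ln(S/K) + (r - q + 0.5*sigma^2) * T) / (sigma * sqrt(T)) = 0.60087698
d2 = d1 - sigma * sqrt(T) = -0.09208767
exp(-rT) = 0.91393119; exp(-qT) = 0.95695396
C = S_0 * exp(-qT) * N(d1) - K * exp(-rT) * N(d2)
N(d1) = 0.72603904; N(d2) = 0.46331419
C = 57.1400 * 0.95695396 * 0.72603904 - 50.1600 * 0.91393119 * 0.46331419 = 18.4605


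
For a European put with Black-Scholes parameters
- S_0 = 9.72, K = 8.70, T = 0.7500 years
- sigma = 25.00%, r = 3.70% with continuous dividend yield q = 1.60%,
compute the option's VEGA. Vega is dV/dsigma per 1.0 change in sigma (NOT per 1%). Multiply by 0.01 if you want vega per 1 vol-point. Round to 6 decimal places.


d1 = 0.6930516918; d2 = 0.4765453409
phi(d1) = 0.3137688041; exp(-qT) = 0.9880717129; exp(-rT) = 0.9726314943
Vega = S * exp(-qT) * phi(d1) * sqrt(T) = 9.7200 * 0.9880717129 * 0.3137688041 * 0.8660254038 = 2.609727

Answer: Vega = 2.609727


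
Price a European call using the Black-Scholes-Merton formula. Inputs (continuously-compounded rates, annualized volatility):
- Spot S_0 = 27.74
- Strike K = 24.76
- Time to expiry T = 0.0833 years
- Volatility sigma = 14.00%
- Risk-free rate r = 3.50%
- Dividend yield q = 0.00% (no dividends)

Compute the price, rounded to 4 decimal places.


Answer: Price = 3.0527

Derivation:
d1 = (ln(S/K) + (r - q + 0.5*sigma^2) * T) / (sigma * sqrt(T)) = 2.90492855
d2 = d1 - sigma * sqrt(T) = 2.86452212
exp(-rT) = 0.99708875; exp(-qT) = 1.00000000
C = S_0 * exp(-qT) * N(d1) - K * exp(-rT) * N(d2)
N(d1) = 0.99816332; N(d2) = 0.99791181
C = 27.7400 * 1.00000000 * 0.99816332 - 24.7600 * 0.99708875 * 0.99791181 = 3.0527


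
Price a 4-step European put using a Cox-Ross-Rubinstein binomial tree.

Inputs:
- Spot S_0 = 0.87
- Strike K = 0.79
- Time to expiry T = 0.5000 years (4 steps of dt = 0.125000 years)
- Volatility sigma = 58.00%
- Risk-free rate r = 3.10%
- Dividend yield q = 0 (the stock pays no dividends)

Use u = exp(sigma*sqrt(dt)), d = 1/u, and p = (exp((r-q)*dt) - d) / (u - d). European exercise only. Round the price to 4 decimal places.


dt = T/N = 0.125000
u = exp(sigma*sqrt(dt)) = 1.227600; d = 1/u = 0.814598
p = (exp((r-q)*dt) - d) / (u - d) = 0.458314
Discount per step: exp(-r*dt) = 0.996132
Stock lattice S(k, i) with i counting down-moves:
  k=0: S(0,0) = 0.8700
  k=1: S(1,0) = 1.0680; S(1,1) = 0.7087
  k=2: S(2,0) = 1.3111; S(2,1) = 0.8700; S(2,2) = 0.5773
  k=3: S(3,0) = 1.6095; S(3,1) = 1.0680; S(3,2) = 0.7087; S(3,3) = 0.4703
  k=4: S(4,0) = 1.9758; S(4,1) = 1.3111; S(4,2) = 0.8700; S(4,3) = 0.5773; S(4,4) = 0.3831
Terminal payoffs V(N, i) = max(K - S_T, 0):
  V(4,0) = 0.000000; V(4,1) = 0.000000; V(4,2) = 0.000000; V(4,3) = 0.212695; V(4,4) = 0.406918
Backward induction: V(k, i) = exp(-r*dt) * [p * V(k+1, i) + (1-p) * V(k+1, i+1)].
  V(3,0) = exp(-r*dt) * [p*0.000000 + (1-p)*0.000000] = 0.000000
  V(3,1) = exp(-r*dt) * [p*0.000000 + (1-p)*0.000000] = 0.000000
  V(3,2) = exp(-r*dt) * [p*0.000000 + (1-p)*0.212695] = 0.114768
  V(3,3) = exp(-r*dt) * [p*0.212695 + (1-p)*0.406918] = 0.316673
  V(2,0) = exp(-r*dt) * [p*0.000000 + (1-p)*0.000000] = 0.000000
  V(2,1) = exp(-r*dt) * [p*0.000000 + (1-p)*0.114768] = 0.061928
  V(2,2) = exp(-r*dt) * [p*0.114768 + (1-p)*0.316673] = 0.223270
  V(1,0) = exp(-r*dt) * [p*0.000000 + (1-p)*0.061928] = 0.033416
  V(1,1) = exp(-r*dt) * [p*0.061928 + (1-p)*0.223270] = 0.148747
  V(0,0) = exp(-r*dt) * [p*0.033416 + (1-p)*0.148747] = 0.095518

Answer: Price = V(0,0) = 0.0955


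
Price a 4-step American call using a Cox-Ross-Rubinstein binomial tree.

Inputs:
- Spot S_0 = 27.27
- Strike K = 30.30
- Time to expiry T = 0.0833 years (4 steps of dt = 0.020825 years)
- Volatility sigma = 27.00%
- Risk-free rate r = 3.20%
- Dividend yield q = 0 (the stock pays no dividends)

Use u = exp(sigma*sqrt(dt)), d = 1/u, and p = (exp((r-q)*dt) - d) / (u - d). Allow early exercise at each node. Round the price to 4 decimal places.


dt = T/N = 0.020825
u = exp(sigma*sqrt(dt)) = 1.039732; d = 1/u = 0.961786
p = (exp((r-q)*dt) - d) / (u - d) = 0.498813
Discount per step: exp(-r*dt) = 0.999334
Stock lattice S(k, i) with i counting down-moves:
  k=0: S(0,0) = 27.2700
  k=1: S(1,0) = 28.3535; S(1,1) = 26.2279
  k=2: S(2,0) = 29.4801; S(2,1) = 27.2700; S(2,2) = 25.2256
  k=3: S(3,0) = 30.6514; S(3,1) = 28.3535; S(3,2) = 26.2279; S(3,3) = 24.2617
  k=4: S(4,0) = 31.8692; S(4,1) = 29.4801; S(4,2) = 27.2700; S(4,3) = 25.2256; S(4,4) = 23.3345
Terminal payoffs V(N, i) = max(S_T - K, 0):
  V(4,0) = 1.569218; V(4,1) = 0.000000; V(4,2) = 0.000000; V(4,3) = 0.000000; V(4,4) = 0.000000
Backward induction: V(k, i) = exp(-r*dt) * [p * V(k+1, i) + (1-p) * V(k+1, i+1)]; then take max(V_cont, immediate exercise) for American.
  V(3,0) = exp(-r*dt) * [p*1.569218 + (1-p)*0.000000] = 0.782224; exercise = 0.351366; V(3,0) = max -> 0.782224
  V(3,1) = exp(-r*dt) * [p*0.000000 + (1-p)*0.000000] = 0.000000; exercise = 0.000000; V(3,1) = max -> 0.000000
  V(3,2) = exp(-r*dt) * [p*0.000000 + (1-p)*0.000000] = 0.000000; exercise = 0.000000; V(3,2) = max -> 0.000000
  V(3,3) = exp(-r*dt) * [p*0.000000 + (1-p)*0.000000] = 0.000000; exercise = 0.000000; V(3,3) = max -> 0.000000
  V(2,0) = exp(-r*dt) * [p*0.782224 + (1-p)*0.000000] = 0.389924; exercise = 0.000000; V(2,0) = max -> 0.389924
  V(2,1) = exp(-r*dt) * [p*0.000000 + (1-p)*0.000000] = 0.000000; exercise = 0.000000; V(2,1) = max -> 0.000000
  V(2,2) = exp(-r*dt) * [p*0.000000 + (1-p)*0.000000] = 0.000000; exercise = 0.000000; V(2,2) = max -> 0.000000
  V(1,0) = exp(-r*dt) * [p*0.389924 + (1-p)*0.000000] = 0.194369; exercise = 0.000000; V(1,0) = max -> 0.194369
  V(1,1) = exp(-r*dt) * [p*0.000000 + (1-p)*0.000000] = 0.000000; exercise = 0.000000; V(1,1) = max -> 0.000000
  V(0,0) = exp(-r*dt) * [p*0.194369 + (1-p)*0.000000] = 0.096889; exercise = 0.000000; V(0,0) = max -> 0.096889

Answer: Price = V(0,0) = 0.0969


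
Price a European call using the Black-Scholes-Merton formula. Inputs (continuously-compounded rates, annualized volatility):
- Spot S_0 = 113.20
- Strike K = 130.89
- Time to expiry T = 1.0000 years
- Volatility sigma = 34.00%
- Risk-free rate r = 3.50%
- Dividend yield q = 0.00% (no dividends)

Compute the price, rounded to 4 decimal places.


Answer: Price = 10.4099

Derivation:
d1 = (ln(S/K) + (r - q + 0.5*sigma^2) * T) / (sigma * sqrt(T)) = -0.15412091
d2 = d1 - sigma * sqrt(T) = -0.49412091
exp(-rT) = 0.96560542; exp(-qT) = 1.00000000
C = S_0 * exp(-qT) * N(d1) - K * exp(-rT) * N(d2)
N(d1) = 0.43875720; N(d2) = 0.31061040
C = 113.2000 * 1.00000000 * 0.43875720 - 130.8900 * 0.96560542 * 0.31061040 = 10.4099


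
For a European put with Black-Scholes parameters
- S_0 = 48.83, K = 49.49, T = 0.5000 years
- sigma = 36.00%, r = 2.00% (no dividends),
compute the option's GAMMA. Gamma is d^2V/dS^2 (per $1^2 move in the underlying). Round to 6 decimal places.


d1 = 0.1138216001; d2 = -0.1407368411
phi(d1) = 0.3963664125; exp(-qT) = 1.0000000000; exp(-rT) = 0.9900498337
Gamma = exp(-qT) * phi(d1) / (S * sigma * sqrt(T)) = 1.0000000000 * 0.3963664125 / (48.8300 * 0.3600 * 0.7071067812) = 0.031888

Answer: Gamma = 0.031888


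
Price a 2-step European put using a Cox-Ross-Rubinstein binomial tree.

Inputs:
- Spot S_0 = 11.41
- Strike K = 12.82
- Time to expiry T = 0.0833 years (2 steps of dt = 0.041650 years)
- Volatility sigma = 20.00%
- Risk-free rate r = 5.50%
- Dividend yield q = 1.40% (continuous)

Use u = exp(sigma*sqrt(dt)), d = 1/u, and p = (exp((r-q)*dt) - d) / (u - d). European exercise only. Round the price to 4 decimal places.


dt = T/N = 0.041650
u = exp(sigma*sqrt(dt)) = 1.041661; d = 1/u = 0.960005
p = (exp((r-q)*dt) - d) / (u - d) = 0.510728
Discount per step: exp(-r*dt) = 0.997712
Stock lattice S(k, i) with i counting down-moves:
  k=0: S(0,0) = 11.4100
  k=1: S(1,0) = 11.8854; S(1,1) = 10.9537
  k=2: S(2,0) = 12.3805; S(2,1) = 11.4100; S(2,2) = 10.5156
Terminal payoffs V(N, i) = max(K - S_T, 0):
  V(2,0) = 0.439490; V(2,1) = 1.410000; V(2,2) = 2.304432
Backward induction: V(k, i) = exp(-r*dt) * [p * V(k+1, i) + (1-p) * V(k+1, i+1)].
  V(1,0) = exp(-r*dt) * [p*0.439490 + (1-p)*1.410000] = 0.912241
  V(1,1) = exp(-r*dt) * [p*1.410000 + (1-p)*2.304432] = 1.843393
  V(0,0) = exp(-r*dt) * [p*0.912241 + (1-p)*1.843393] = 1.364698

Answer: Price = V(0,0) = 1.3647


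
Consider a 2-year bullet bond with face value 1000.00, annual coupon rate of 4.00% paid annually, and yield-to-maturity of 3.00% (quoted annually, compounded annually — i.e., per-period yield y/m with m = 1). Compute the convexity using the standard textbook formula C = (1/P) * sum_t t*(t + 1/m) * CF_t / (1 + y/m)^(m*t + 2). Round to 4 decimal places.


Coupon per period c = face * coupon_rate / m = 40.000000
Periods per year m = 1; per-period yield y/m = 0.030000
Number of cashflows N = 2
Cashflows (t years, CF_t, discount factor 1/(1+y/m)^(m*t), PV):
  t = 1.0000: CF_t = 40.000000, DF = 0.970874, PV = 38.834951
  t = 2.0000: CF_t = 1040.000000, DF = 0.942596, PV = 980.299745
Price P = sum_t PV_t = 1019.134697
Convexity numerator sum_t t*(t + 1/m) * CF_t / (1+y/m)^(m*t + 2):
  t = 1.0000: term = 73.211333
  t = 2.0000: term = 5544.159179
Convexity = (1/P) * sum = 5617.370512 / 1019.134697 = 5.511902

Answer: Convexity = 5.5119


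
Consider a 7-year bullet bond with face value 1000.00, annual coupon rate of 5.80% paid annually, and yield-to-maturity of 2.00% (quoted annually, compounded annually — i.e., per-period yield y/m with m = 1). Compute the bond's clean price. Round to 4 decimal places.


Coupon per period c = face * coupon_rate / m = 58.000000
Periods per year m = 1; per-period yield y/m = 0.020000
Number of cashflows N = 7
Cashflows (t years, CF_t, discount factor 1/(1+y/m)^(m*t), PV):
  t = 1.0000: CF_t = 58.000000, DF = 0.980392, PV = 56.862745
  t = 2.0000: CF_t = 58.000000, DF = 0.961169, PV = 55.747789
  t = 3.0000: CF_t = 58.000000, DF = 0.942322, PV = 54.654695
  t = 4.0000: CF_t = 58.000000, DF = 0.923845, PV = 53.583035
  t = 5.0000: CF_t = 58.000000, DF = 0.905731, PV = 52.532387
  t = 6.0000: CF_t = 58.000000, DF = 0.887971, PV = 51.502340
  t = 7.0000: CF_t = 1058.000000, DF = 0.870560, PV = 921.052669
Price P = sum_t PV_t = 1245.935661

Answer: Price = 1245.9357


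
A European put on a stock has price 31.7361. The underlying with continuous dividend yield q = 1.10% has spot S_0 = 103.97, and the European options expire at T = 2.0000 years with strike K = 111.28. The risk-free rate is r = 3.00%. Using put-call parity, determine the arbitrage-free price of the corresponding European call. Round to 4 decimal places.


Answer: Call price = 28.6442

Derivation:
Put-call parity: C - P = S_0 * exp(-qT) - K * exp(-rT).
S_0 * exp(-qT) = 103.9700 * 0.97824024 = 101.70763724
K * exp(-rT) = 111.2800 * 0.94176453 = 104.79955730
C = P + S*exp(-qT) - K*exp(-rT)
C = 31.7361 + 101.70763724 - 104.79955730 = 28.6442


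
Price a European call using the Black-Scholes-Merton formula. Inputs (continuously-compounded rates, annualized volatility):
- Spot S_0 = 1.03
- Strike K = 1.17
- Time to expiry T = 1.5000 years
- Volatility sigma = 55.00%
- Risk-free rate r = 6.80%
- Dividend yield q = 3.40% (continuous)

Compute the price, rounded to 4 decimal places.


Answer: Price = 0.2312

Derivation:
d1 = (ln(S/K) + (r - q + 0.5*sigma^2) * T) / (sigma * sqrt(T)) = 0.22331932
d2 = d1 - sigma * sqrt(T) = -0.45029036
exp(-rT) = 0.90302955; exp(-qT) = 0.95027867
C = S_0 * exp(-qT) * N(d1) - K * exp(-rT) * N(d2)
N(d1) = 0.58835650; N(d2) = 0.32625054
C = 1.0300 * 0.95027867 * 0.58835650 - 1.1700 * 0.90302955 * 0.32625054 = 0.2312


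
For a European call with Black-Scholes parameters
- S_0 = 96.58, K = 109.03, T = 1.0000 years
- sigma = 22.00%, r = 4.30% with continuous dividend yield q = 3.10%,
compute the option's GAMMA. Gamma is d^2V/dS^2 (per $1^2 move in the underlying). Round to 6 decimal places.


Answer: Gamma = 0.016892

Derivation:
d1 = -0.3865972421; d2 = -0.6065972421
phi(d1) = 0.3702165231; exp(-qT) = 0.9694755731; exp(-rT) = 0.9579113901
Gamma = exp(-qT) * phi(d1) / (S * sigma * sqrt(T)) = 0.9694755731 * 0.3702165231 / (96.5800 * 0.2200 * 1.0000000000) = 0.016892


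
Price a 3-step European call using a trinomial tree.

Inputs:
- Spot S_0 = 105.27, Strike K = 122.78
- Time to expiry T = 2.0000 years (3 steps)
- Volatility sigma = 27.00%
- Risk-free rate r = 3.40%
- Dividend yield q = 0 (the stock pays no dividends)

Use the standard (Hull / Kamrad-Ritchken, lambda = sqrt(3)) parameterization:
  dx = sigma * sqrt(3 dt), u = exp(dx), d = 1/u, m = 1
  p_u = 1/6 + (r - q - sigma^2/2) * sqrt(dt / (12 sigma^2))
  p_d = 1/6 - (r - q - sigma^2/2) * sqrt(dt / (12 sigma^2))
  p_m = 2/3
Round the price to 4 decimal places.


dt = T/N = 0.666667; dx = sigma*sqrt(3*dt) = 0.381838
u = exp(dx) = 1.464974; d = 1/u = 0.682606
p_u = 0.164528, p_m = 0.666667, p_d = 0.168805
Discount per step: exp(-r*dt) = 0.977588
Stock lattice S(k, j) with j the centered position index:
  k=0: S(0,+0) = 105.2700
  k=1: S(1,-1) = 71.8579; S(1,+0) = 105.2700; S(1,+1) = 154.2178
  k=2: S(2,-2) = 49.0506; S(2,-1) = 71.8579; S(2,+0) = 105.2700; S(2,+1) = 154.2178; S(2,+2) = 225.9252
  k=3: S(3,-3) = 33.4823; S(3,-2) = 49.0506; S(3,-1) = 71.8579; S(3,+0) = 105.2700; S(3,+1) = 154.2178; S(3,+2) = 225.9252; S(3,+3) = 330.9745
Terminal payoffs V(N, j) = max(S_T - K, 0):
  V(3,-3) = 0.000000; V(3,-2) = 0.000000; V(3,-1) = 0.000000; V(3,+0) = 0.000000; V(3,+1) = 31.437839; V(3,+2) = 103.145162; V(3,+3) = 208.194543
Backward induction: V(k, j) = exp(-r*dt) * [p_u * V(k+1, j+1) + p_m * V(k+1, j) + p_d * V(k+1, j-1)]
  V(2,-2) = exp(-r*dt) * [p_u*0.000000 + p_m*0.000000 + p_d*0.000000] = 0.000000
  V(2,-1) = exp(-r*dt) * [p_u*0.000000 + p_m*0.000000 + p_d*0.000000] = 0.000000
  V(2,+0) = exp(-r*dt) * [p_u*31.437839 + p_m*0.000000 + p_d*0.000000] = 5.056479
  V(2,+1) = exp(-r*dt) * [p_u*103.145162 + p_m*31.437839 + p_d*0.000000] = 37.078765
  V(2,+2) = exp(-r*dt) * [p_u*208.194543 + p_m*103.145162 + p_d*31.437839] = 105.896399
  V(1,-1) = exp(-r*dt) * [p_u*5.056479 + p_m*0.000000 + p_d*0.000000] = 0.813287
  V(1,+0) = exp(-r*dt) * [p_u*37.078765 + p_m*5.056479 + p_d*0.000000] = 9.259205
  V(1,+1) = exp(-r*dt) * [p_u*105.896399 + p_m*37.078765 + p_d*5.056479] = 42.032043
  V(0,+0) = exp(-r*dt) * [p_u*42.032043 + p_m*9.259205 + p_d*0.813287] = 12.929127

Answer: Price = V(0,0) = 12.9291


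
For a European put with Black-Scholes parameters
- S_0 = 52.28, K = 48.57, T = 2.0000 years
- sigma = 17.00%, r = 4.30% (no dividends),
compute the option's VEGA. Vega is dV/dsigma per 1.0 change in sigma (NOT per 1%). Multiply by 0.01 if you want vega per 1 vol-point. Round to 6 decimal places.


Answer: Vega = 21.689993

Derivation:
d1 = 0.7840892153; d2 = 0.5436729097
phi(d1) = 0.2933653607; exp(-qT) = 1.0000000000; exp(-rT) = 0.9175942312
Vega = S * exp(-qT) * phi(d1) * sqrt(T) = 52.2800 * 1.0000000000 * 0.2933653607 * 1.4142135624 = 21.689993


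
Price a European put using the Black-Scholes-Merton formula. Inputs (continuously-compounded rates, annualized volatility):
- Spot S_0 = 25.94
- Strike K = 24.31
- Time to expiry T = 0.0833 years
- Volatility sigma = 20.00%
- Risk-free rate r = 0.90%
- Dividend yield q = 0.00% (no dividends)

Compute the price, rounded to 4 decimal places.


d1 = (ln(S/K) + (r - q + 0.5*sigma^2) * T) / (sigma * sqrt(T)) = 1.16614750
d2 = d1 - sigma * sqrt(T) = 1.10842402
exp(-rT) = 0.99925058; exp(-qT) = 1.00000000
P = K * exp(-rT) * N(-d2) - S_0 * exp(-qT) * N(-d1)
N(-d1) = 0.12177741; N(-d2) = 0.13383937
P = 24.3100 * 0.99925058 * 0.13383937 - 25.9400 * 1.00000000 * 0.12177741 = 0.0923

Answer: Price = 0.0923


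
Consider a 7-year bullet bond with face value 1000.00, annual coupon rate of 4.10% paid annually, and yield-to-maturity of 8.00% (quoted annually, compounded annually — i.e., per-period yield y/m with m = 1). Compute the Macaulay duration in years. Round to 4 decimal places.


Coupon per period c = face * coupon_rate / m = 41.000000
Periods per year m = 1; per-period yield y/m = 0.080000
Number of cashflows N = 7
Cashflows (t years, CF_t, discount factor 1/(1+y/m)^(m*t), PV):
  t = 1.0000: CF_t = 41.000000, DF = 0.925926, PV = 37.962963
  t = 2.0000: CF_t = 41.000000, DF = 0.857339, PV = 35.150892
  t = 3.0000: CF_t = 41.000000, DF = 0.793832, PV = 32.547122
  t = 4.0000: CF_t = 41.000000, DF = 0.735030, PV = 30.136224
  t = 5.0000: CF_t = 41.000000, DF = 0.680583, PV = 27.903911
  t = 6.0000: CF_t = 41.000000, DF = 0.630170, PV = 25.836955
  t = 7.0000: CF_t = 1041.000000, DF = 0.583490, PV = 607.413501
Price P = sum_t PV_t = 796.951568
Macaulay numerator sum_t t * PV_t:
  t * PV_t at t = 1.0000: 37.962963
  t * PV_t at t = 2.0000: 70.301783
  t * PV_t at t = 3.0000: 97.641366
  t * PV_t at t = 4.0000: 120.544896
  t * PV_t at t = 5.0000: 139.519555
  t * PV_t at t = 6.0000: 155.021728
  t * PV_t at t = 7.0000: 4251.894510
Macaulay duration D = (sum_t t * PV_t) / P = 4872.886802 / 796.951568 = 6.114408

Answer: Macaulay duration = 6.1144 years


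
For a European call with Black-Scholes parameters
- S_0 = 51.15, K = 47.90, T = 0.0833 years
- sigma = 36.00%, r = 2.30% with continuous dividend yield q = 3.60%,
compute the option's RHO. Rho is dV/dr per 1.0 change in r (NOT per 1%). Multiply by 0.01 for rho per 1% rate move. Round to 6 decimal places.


Answer: Rho = 2.849318

Derivation:
d1 = 0.6733436481; d2 = 0.5694413863
phi(d1) = 0.3180221109; exp(-qT) = 0.9970056919; exp(-rT) = 0.9980859342
N(d2) = 0.7154716813
Rho = K*T*exp(-rT)*N(d2) = 47.9000 * 0.0833 * 0.9980859342 * 0.7154716813 = 2.849318


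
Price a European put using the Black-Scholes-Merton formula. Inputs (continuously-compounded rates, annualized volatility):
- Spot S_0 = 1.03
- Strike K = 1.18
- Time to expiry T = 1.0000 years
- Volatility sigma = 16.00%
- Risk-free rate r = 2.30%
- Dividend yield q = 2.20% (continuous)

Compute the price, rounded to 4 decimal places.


d1 = (ln(S/K) + (r - q + 0.5*sigma^2) * T) / (sigma * sqrt(T)) = -0.76347273
d2 = d1 - sigma * sqrt(T) = -0.92347273
exp(-rT) = 0.97726248; exp(-qT) = 0.97824024
P = K * exp(-rT) * N(-d2) - S_0 * exp(-qT) * N(-d1)
N(-d1) = 0.77740924; N(-d2) = 0.82211955
P = 1.1800 * 0.97726248 * 0.82211955 - 1.0300 * 0.97824024 * 0.77740924 = 0.1647

Answer: Price = 0.1647
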